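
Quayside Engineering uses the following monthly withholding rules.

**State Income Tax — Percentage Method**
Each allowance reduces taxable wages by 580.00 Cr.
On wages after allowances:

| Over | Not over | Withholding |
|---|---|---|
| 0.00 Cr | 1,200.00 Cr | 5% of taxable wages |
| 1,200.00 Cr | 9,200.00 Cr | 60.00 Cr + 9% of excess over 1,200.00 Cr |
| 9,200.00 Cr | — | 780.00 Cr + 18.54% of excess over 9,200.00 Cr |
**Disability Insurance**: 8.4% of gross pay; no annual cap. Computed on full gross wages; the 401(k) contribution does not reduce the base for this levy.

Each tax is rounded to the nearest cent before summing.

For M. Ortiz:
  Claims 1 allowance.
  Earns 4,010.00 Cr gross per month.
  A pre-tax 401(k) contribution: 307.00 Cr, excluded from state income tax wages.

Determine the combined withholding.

569.91 Cr

State Income Tax: taxable = 4,010.00 Cr − 307.00 Cr − 1×580.00 Cr = 3,123.00 Cr
  60.00 Cr + 9% × (3,123.00 Cr − 1,200.00 Cr) = 60.00 Cr + 9% × 1,923.00 Cr = 233.07 Cr
Disability Insurance: 8.4% × 4,010.00 Cr = 336.84 Cr
Total: 233.07 Cr + 336.84 Cr = 569.91 Cr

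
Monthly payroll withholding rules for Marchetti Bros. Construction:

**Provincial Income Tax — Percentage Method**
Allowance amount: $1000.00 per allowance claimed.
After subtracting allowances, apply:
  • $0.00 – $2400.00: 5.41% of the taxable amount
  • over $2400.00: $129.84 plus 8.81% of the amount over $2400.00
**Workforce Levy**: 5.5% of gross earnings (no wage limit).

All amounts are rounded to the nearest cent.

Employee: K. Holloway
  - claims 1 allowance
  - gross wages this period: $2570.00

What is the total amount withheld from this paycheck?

Provincial Income Tax: taxable = $2570.00 − 1×$1000.00 = $1570.00
  5.41% × $1570.00 = $84.94
Workforce Levy: 5.5% × $2570.00 = $141.35
Total: $84.94 + $141.35 = $226.29

$226.29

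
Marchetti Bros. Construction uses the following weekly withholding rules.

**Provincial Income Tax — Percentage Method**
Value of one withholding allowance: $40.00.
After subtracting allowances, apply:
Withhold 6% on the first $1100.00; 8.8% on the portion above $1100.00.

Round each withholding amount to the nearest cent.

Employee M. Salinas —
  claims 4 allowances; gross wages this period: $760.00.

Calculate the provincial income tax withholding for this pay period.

$36.00

Provincial Income Tax: taxable = $760.00 − 4×$40.00 = $600.00
  6% × $600.00 = $36.00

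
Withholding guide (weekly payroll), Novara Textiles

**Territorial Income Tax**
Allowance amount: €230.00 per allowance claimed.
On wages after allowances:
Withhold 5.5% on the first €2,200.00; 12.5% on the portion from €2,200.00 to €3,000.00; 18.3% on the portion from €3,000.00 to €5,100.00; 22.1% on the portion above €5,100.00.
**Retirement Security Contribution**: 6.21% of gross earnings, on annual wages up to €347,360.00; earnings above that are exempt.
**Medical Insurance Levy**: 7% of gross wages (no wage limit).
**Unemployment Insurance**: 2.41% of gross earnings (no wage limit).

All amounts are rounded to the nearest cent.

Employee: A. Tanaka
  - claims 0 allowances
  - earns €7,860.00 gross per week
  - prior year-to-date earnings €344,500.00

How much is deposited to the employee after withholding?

€5,727.50

Territorial Income Tax: taxable = €7,860.00
  €605.30 + 22.1% × (€7,860.00 − €5,100.00) = €605.30 + 22.1% × €2,760.00 = €1,215.26
Retirement Security Contribution: cap €347,360.00 − YTD €344,500.00 = €2,860.00 subject; 6.21% × €2,860.00 = €177.61
Medical Insurance Levy: 7% × €7,860.00 = €550.20
Unemployment Insurance: 2.41% × €7,860.00 = €189.43
Total withheld: €1,215.26 + €177.61 + €550.20 + €189.43 = €2,132.50
Net pay: €7,860.00 − €2,132.50 = €5,727.50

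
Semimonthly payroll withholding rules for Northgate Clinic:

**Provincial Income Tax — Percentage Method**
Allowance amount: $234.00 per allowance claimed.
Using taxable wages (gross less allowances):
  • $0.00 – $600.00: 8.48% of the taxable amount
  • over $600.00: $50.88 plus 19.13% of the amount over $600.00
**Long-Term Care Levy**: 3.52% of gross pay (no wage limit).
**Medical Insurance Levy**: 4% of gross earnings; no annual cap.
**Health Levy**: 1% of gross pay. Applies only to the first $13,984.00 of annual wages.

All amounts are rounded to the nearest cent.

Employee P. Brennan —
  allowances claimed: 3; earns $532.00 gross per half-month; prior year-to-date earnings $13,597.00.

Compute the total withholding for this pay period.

$43.88

Provincial Income Tax: taxable = $532.00 − 3×$234.00 = $-170.00
  Taxable ≤ 0 → $0.00
Long-Term Care Levy: 3.52% × $532.00 = $18.73
Medical Insurance Levy: 4% × $532.00 = $21.28
Health Levy: cap $13,984.00 − YTD $13,597.00 = $387.00 subject; 1% × $387.00 = $3.87
Total: $0.00 + $18.73 + $21.28 + $3.87 = $43.88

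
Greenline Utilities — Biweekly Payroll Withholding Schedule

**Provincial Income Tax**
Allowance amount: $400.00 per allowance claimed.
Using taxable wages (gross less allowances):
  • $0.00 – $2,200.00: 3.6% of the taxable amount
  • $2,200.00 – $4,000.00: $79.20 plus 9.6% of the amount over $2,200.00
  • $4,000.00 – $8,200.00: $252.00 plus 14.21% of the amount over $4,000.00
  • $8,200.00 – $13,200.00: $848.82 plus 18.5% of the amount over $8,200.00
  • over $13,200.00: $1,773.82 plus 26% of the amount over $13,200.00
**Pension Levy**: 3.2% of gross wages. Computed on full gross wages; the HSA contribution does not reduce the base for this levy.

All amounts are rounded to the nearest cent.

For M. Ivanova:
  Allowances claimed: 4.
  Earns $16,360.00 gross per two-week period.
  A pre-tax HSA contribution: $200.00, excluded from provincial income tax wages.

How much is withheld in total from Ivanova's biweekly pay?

$2,650.94

Provincial Income Tax: taxable = $16,360.00 − $200.00 − 4×$400.00 = $14,560.00
  $1,773.82 + 26% × ($14,560.00 − $13,200.00) = $1,773.82 + 26% × $1,360.00 = $2,127.42
Pension Levy: 3.2% × $16,360.00 = $523.52
Total: $2,127.42 + $523.52 = $2,650.94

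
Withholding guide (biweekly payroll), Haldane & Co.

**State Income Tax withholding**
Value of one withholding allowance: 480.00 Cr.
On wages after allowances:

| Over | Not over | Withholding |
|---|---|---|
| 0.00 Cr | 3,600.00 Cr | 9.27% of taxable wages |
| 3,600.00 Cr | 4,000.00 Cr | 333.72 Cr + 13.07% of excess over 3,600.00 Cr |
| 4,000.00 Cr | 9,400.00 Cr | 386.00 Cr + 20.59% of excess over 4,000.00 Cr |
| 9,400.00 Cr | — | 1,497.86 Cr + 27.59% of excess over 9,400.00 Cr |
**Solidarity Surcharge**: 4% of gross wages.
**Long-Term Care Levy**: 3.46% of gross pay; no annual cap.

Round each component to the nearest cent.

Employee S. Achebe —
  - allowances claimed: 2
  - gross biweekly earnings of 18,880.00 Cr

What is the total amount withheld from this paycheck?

State Income Tax: taxable = 18,880.00 Cr − 2×480.00 Cr = 17,920.00 Cr
  1,497.86 Cr + 27.59% × (17,920.00 Cr − 9,400.00 Cr) = 1,497.86 Cr + 27.59% × 8,520.00 Cr = 3,848.53 Cr
Solidarity Surcharge: 4% × 18,880.00 Cr = 755.20 Cr
Long-Term Care Levy: 3.46% × 18,880.00 Cr = 653.25 Cr
Total: 3,848.53 Cr + 755.20 Cr + 653.25 Cr = 5,256.98 Cr

5,256.98 Cr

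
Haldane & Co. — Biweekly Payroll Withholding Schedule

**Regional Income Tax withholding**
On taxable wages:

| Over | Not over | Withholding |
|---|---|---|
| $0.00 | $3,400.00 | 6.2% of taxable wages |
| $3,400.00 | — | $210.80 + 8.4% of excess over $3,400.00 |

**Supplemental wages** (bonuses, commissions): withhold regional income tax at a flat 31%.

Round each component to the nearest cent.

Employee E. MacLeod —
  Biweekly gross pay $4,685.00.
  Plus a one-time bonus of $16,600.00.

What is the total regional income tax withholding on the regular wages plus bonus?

$5,464.74

Regional Income Tax: taxable = $4,685.00
  $210.80 + 8.4% × ($4,685.00 − $3,400.00) = $210.80 + 8.4% × $1,285.00 = $318.74
Supplemental (31% flat on bonus): 31% × $16,600.00 = $5,146.00
Total regional income tax: $318.74 + $5,146.00 = $5,464.74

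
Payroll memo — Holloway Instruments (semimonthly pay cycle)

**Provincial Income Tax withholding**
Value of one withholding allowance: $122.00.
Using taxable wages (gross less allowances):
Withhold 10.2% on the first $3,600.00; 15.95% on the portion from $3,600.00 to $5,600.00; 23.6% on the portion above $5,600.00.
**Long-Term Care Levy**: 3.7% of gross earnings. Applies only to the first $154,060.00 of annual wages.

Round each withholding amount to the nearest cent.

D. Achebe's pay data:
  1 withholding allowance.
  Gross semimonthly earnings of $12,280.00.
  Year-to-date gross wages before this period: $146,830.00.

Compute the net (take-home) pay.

Provincial Income Tax: taxable = $12,280.00 − 1×$122.00 = $12,158.00
  $686.20 + 23.6% × ($12,158.00 − $5,600.00) = $686.20 + 23.6% × $6,558.00 = $2,233.89
Long-Term Care Levy: cap $154,060.00 − YTD $146,830.00 = $7,230.00 subject; 3.7% × $7,230.00 = $267.51
Total withheld: $2,233.89 + $267.51 = $2,501.40
Net pay: $12,280.00 − $2,501.40 = $9,778.60

$9,778.60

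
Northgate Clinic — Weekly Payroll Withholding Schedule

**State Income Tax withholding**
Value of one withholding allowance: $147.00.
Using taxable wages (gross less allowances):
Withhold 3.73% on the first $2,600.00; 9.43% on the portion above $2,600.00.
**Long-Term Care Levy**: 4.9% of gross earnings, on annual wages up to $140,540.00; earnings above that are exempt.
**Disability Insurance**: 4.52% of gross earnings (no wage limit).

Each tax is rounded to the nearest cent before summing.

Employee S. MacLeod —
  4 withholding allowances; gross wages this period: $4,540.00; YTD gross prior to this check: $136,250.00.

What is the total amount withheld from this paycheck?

$639.89

State Income Tax: taxable = $4,540.00 − 4×$147.00 = $3,952.00
  $96.98 + 9.43% × ($3,952.00 − $2,600.00) = $96.98 + 9.43% × $1,352.00 = $224.47
Long-Term Care Levy: cap $140,540.00 − YTD $136,250.00 = $4,290.00 subject; 4.9% × $4,290.00 = $210.21
Disability Insurance: 4.52% × $4,540.00 = $205.21
Total: $224.47 + $210.21 + $205.21 = $639.89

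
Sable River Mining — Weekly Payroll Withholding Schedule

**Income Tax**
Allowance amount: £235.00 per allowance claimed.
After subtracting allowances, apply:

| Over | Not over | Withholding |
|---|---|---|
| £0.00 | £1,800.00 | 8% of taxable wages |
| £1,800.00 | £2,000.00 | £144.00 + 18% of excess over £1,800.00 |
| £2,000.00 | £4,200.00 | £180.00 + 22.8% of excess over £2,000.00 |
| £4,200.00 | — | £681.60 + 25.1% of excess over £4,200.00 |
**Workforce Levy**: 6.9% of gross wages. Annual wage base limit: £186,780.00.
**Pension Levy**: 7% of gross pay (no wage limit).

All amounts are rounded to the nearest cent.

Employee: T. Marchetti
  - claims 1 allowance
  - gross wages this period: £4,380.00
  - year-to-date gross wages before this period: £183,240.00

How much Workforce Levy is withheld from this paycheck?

Workforce Levy: cap £186,780.00 − YTD £183,240.00 = £3,540.00 subject; 6.9% × £3,540.00 = £244.26

£244.26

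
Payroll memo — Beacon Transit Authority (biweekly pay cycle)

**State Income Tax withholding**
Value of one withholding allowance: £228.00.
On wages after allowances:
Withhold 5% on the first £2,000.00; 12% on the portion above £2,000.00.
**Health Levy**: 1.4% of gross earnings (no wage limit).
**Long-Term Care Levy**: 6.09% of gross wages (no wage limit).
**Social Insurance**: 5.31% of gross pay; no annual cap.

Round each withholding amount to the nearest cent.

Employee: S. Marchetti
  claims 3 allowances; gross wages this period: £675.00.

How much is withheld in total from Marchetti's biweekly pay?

State Income Tax: taxable = £675.00 − 3×£228.00 = £-9.00
  Taxable ≤ 0 → £0.00
Health Levy: 1.4% × £675.00 = £9.45
Long-Term Care Levy: 6.09% × £675.00 = £41.11
Social Insurance: 5.31% × £675.00 = £35.84
Total: £0.00 + £9.45 + £41.11 + £35.84 = £86.40

£86.40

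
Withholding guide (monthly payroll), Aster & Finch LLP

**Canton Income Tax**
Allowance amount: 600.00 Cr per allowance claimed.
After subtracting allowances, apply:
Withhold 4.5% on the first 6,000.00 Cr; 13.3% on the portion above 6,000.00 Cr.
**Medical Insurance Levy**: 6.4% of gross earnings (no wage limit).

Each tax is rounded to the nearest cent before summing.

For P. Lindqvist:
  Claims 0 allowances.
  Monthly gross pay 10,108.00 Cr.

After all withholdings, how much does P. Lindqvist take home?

8,644.73 Cr

Canton Income Tax: taxable = 10,108.00 Cr
  270.00 Cr + 13.3% × (10,108.00 Cr − 6,000.00 Cr) = 270.00 Cr + 13.3% × 4,108.00 Cr = 816.36 Cr
Medical Insurance Levy: 6.4% × 10,108.00 Cr = 646.91 Cr
Total withheld: 816.36 Cr + 646.91 Cr = 1,463.27 Cr
Net pay: 10,108.00 Cr − 1,463.27 Cr = 8,644.73 Cr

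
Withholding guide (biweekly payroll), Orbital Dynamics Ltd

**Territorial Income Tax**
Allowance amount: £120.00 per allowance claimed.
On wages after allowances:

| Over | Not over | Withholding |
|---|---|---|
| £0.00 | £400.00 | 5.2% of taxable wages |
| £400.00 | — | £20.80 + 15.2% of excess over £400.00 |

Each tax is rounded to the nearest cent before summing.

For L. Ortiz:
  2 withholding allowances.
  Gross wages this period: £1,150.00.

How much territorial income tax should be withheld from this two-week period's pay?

£98.32

Territorial Income Tax: taxable = £1,150.00 − 2×£120.00 = £910.00
  £20.80 + 15.2% × (£910.00 − £400.00) = £20.80 + 15.2% × £510.00 = £98.32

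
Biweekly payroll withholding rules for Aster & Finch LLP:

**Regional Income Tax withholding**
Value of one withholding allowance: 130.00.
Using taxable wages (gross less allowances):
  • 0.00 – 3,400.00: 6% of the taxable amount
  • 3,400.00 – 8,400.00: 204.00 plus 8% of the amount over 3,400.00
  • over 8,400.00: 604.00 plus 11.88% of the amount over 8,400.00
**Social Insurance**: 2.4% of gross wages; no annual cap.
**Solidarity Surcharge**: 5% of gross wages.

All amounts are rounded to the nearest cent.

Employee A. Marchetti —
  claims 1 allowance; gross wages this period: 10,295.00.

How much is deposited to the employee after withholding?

Regional Income Tax: taxable = 10,295.00 − 1×130.00 = 10,165.00
  604.00 + 11.88% × (10,165.00 − 8,400.00) = 604.00 + 11.88% × 1,765.00 = 813.68
Social Insurance: 2.4% × 10,295.00 = 247.08
Solidarity Surcharge: 5% × 10,295.00 = 514.75
Total withheld: 813.68 + 247.08 + 514.75 = 1,575.51
Net pay: 10,295.00 − 1,575.51 = 8,719.49

8,719.49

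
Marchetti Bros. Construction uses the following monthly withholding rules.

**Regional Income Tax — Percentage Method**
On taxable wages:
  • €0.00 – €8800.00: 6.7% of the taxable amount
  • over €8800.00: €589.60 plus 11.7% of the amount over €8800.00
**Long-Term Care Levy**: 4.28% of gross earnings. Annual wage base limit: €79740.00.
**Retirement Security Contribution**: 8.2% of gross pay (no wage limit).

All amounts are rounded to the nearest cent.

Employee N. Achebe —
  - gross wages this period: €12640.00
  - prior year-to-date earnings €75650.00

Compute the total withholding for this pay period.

Regional Income Tax: taxable = €12640.00
  €589.60 + 11.7% × (€12640.00 − €8800.00) = €589.60 + 11.7% × €3840.00 = €1038.88
Long-Term Care Levy: cap €79740.00 − YTD €75650.00 = €4090.00 subject; 4.28% × €4090.00 = €175.05
Retirement Security Contribution: 8.2% × €12640.00 = €1036.48
Total: €1038.88 + €175.05 + €1036.48 = €2250.41

€2250.41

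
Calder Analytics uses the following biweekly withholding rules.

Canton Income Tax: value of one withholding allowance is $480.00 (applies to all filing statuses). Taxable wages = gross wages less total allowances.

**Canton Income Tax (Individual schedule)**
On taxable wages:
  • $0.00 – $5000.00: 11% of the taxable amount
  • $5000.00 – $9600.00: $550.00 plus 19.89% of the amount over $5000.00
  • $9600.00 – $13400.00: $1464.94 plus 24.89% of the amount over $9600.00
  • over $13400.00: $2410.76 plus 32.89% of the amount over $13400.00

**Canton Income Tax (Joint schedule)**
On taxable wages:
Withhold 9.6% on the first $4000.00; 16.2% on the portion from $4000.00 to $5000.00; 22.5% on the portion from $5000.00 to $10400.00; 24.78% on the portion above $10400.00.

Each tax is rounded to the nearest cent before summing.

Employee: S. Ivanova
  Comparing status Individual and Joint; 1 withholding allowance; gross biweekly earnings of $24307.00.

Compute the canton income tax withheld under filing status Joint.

$5088.21

Canton Income Tax (Joint): taxable = $24307.00 − 1×$480.00 = $23827.00
  $1761.00 + 24.78% × ($23827.00 − $10400.00) = $1761.00 + 24.78% × $13427.00 = $5088.21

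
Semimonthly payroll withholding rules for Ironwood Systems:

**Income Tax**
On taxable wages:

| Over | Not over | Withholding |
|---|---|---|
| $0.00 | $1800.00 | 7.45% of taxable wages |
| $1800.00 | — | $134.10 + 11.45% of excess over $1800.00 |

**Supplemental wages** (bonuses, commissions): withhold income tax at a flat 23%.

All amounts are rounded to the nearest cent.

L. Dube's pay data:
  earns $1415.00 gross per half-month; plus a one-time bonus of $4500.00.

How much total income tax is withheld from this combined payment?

$1140.42

Income Tax: taxable = $1415.00
  7.45% × $1415.00 = $105.42
Supplemental (23% flat on bonus): 23% × $4500.00 = $1035.00
Total income tax: $105.42 + $1035.00 = $1140.42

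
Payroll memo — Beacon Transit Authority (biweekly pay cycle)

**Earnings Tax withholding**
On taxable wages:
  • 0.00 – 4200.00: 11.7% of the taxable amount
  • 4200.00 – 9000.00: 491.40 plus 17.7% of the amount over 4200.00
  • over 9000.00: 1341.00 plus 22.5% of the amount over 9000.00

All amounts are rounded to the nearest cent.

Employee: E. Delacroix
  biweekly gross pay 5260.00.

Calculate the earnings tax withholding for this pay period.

679.02

Earnings Tax: taxable = 5260.00
  491.40 + 17.7% × (5260.00 − 4200.00) = 491.40 + 17.7% × 1060.00 = 679.02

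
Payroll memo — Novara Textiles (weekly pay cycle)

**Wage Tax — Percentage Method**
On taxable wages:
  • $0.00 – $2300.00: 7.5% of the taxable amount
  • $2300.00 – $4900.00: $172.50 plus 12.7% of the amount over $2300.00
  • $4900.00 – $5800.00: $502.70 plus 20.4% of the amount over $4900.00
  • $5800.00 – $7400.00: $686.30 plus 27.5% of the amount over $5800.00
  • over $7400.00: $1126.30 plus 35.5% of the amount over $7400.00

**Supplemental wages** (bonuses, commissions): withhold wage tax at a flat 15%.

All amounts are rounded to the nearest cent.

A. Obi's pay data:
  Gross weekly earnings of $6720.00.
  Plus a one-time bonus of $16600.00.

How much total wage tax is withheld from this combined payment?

$3429.30

Wage Tax: taxable = $6720.00
  $686.30 + 27.5% × ($6720.00 − $5800.00) = $686.30 + 27.5% × $920.00 = $939.30
Supplemental (15% flat on bonus): 15% × $16600.00 = $2490.00
Total wage tax: $939.30 + $2490.00 = $3429.30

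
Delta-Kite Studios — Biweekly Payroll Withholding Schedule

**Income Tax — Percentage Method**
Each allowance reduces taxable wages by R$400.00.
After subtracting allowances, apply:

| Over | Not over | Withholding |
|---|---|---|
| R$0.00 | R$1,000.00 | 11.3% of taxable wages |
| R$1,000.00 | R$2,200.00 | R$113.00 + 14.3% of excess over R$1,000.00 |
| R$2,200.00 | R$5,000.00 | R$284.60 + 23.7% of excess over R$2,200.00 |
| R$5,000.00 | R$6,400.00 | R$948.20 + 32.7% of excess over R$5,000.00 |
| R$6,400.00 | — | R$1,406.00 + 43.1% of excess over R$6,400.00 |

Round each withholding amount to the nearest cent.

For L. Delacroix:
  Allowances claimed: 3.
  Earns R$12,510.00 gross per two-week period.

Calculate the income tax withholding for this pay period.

R$3,522.21

Income Tax: taxable = R$12,510.00 − 3×R$400.00 = R$11,310.00
  R$1,406.00 + 43.1% × (R$11,310.00 − R$6,400.00) = R$1,406.00 + 43.1% × R$4,910.00 = R$3,522.21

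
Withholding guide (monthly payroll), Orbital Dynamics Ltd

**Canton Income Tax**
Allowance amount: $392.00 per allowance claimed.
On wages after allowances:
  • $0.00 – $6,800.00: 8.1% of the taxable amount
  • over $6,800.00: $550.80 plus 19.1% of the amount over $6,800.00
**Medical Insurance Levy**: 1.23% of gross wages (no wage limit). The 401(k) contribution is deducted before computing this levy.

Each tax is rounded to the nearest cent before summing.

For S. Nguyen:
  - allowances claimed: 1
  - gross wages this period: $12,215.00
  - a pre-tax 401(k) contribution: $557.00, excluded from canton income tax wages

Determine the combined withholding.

$1,547.20

Canton Income Tax: taxable = $12,215.00 − $557.00 − 1×$392.00 = $11,266.00
  $550.80 + 19.1% × ($11,266.00 − $6,800.00) = $550.80 + 19.1% × $4,466.00 = $1,403.81
Medical Insurance Levy: 1.23% × $11,658.00 = $143.39
Total: $1,403.81 + $143.39 = $1,547.20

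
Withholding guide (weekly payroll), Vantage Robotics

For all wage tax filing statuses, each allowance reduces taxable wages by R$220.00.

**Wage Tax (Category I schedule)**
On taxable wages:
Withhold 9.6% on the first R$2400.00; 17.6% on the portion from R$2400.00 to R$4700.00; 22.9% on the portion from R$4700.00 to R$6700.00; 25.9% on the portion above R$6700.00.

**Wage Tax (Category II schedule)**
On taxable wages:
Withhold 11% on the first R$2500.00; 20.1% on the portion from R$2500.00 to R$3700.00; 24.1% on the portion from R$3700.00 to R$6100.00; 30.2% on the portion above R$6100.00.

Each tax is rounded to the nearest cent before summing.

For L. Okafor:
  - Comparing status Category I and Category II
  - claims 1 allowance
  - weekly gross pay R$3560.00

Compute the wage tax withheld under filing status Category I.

R$395.84

Wage Tax (Category I): taxable = R$3560.00 − 1×R$220.00 = R$3340.00
  R$230.40 + 17.6% × (R$3340.00 − R$2400.00) = R$230.40 + 17.6% × R$940.00 = R$395.84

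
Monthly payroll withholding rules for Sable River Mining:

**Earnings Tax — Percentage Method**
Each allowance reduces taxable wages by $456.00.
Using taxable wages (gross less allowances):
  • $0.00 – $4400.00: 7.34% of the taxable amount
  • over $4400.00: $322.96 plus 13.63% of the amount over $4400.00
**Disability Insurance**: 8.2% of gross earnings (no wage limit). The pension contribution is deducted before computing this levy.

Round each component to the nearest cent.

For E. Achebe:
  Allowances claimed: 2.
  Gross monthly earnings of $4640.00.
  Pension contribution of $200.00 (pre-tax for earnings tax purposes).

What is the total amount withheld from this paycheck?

Earnings Tax: taxable = $4640.00 − $200.00 − 2×$456.00 = $3528.00
  7.34% × $3528.00 = $258.96
Disability Insurance: 8.2% × $4440.00 = $364.08
Total: $258.96 + $364.08 = $623.04

$623.04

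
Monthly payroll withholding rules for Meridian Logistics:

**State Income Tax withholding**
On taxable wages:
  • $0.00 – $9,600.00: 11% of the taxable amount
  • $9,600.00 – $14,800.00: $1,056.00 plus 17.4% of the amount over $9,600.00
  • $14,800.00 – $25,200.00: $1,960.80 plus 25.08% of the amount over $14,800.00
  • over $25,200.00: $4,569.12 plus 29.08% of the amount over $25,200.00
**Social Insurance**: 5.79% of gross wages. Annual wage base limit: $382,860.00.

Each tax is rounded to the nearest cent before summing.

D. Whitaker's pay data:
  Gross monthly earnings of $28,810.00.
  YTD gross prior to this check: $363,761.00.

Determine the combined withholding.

State Income Tax: taxable = $28,810.00
  $4,569.12 + 29.08% × ($28,810.00 − $25,200.00) = $4,569.12 + 29.08% × $3,610.00 = $5,618.91
Social Insurance: cap $382,860.00 − YTD $363,761.00 = $19,099.00 subject; 5.79% × $19,099.00 = $1,105.83
Total: $5,618.91 + $1,105.83 = $6,724.74

$6,724.74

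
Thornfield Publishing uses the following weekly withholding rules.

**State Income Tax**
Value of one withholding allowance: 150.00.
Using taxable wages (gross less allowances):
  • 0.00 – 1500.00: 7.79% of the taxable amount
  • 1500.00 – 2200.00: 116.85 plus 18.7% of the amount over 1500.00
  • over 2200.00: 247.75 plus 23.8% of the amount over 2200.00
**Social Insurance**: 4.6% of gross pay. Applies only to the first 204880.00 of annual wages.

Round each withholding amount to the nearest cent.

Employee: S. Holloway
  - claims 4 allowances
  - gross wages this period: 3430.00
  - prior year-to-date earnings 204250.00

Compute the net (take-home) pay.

3003.33

State Income Tax: taxable = 3430.00 − 4×150.00 = 2830.00
  247.75 + 23.8% × (2830.00 − 2200.00) = 247.75 + 23.8% × 630.00 = 397.69
Social Insurance: cap 204880.00 − YTD 204250.00 = 630.00 subject; 4.6% × 630.00 = 28.98
Total withheld: 397.69 + 28.98 = 426.67
Net pay: 3430.00 − 426.67 = 3003.33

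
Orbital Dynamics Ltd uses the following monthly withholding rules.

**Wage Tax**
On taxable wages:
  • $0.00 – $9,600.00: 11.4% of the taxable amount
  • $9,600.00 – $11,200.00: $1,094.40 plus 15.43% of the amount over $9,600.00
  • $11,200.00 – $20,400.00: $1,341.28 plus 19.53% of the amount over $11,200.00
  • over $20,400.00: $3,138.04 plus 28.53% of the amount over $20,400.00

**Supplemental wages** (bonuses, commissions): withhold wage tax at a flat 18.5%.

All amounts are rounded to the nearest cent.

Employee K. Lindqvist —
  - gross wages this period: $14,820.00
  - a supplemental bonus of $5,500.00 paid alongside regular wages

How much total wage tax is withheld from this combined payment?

$3,065.77

Wage Tax: taxable = $14,820.00
  $1,341.28 + 19.53% × ($14,820.00 − $11,200.00) = $1,341.28 + 19.53% × $3,620.00 = $2,048.27
Supplemental (18.5% flat on bonus): 18.5% × $5,500.00 = $1,017.50
Total wage tax: $2,048.27 + $1,017.50 = $3,065.77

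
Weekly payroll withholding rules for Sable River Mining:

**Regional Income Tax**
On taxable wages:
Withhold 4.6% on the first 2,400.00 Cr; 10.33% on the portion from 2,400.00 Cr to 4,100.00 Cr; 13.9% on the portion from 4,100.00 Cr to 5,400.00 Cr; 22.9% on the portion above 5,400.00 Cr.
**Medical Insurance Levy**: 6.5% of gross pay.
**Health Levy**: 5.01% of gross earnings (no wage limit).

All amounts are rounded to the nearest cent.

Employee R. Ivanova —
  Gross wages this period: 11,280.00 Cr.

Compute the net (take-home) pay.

8,168.44 Cr

Regional Income Tax: taxable = 11,280.00 Cr
  466.71 Cr + 22.9% × (11,280.00 Cr − 5,400.00 Cr) = 466.71 Cr + 22.9% × 5,880.00 Cr = 1,813.23 Cr
Medical Insurance Levy: 6.5% × 11,280.00 Cr = 733.20 Cr
Health Levy: 5.01% × 11,280.00 Cr = 565.13 Cr
Total withheld: 1,813.23 Cr + 733.20 Cr + 565.13 Cr = 3,111.56 Cr
Net pay: 11,280.00 Cr − 3,111.56 Cr = 8,168.44 Cr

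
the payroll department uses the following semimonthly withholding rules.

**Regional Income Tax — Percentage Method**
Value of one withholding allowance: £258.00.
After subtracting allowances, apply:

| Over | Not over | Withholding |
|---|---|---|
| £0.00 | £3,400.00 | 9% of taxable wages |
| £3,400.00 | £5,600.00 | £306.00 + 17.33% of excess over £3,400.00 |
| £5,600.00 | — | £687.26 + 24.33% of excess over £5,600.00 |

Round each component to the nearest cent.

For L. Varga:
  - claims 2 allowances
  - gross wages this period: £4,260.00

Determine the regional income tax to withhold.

£365.62

Regional Income Tax: taxable = £4,260.00 − 2×£258.00 = £3,744.00
  £306.00 + 17.33% × (£3,744.00 − £3,400.00) = £306.00 + 17.33% × £344.00 = £365.62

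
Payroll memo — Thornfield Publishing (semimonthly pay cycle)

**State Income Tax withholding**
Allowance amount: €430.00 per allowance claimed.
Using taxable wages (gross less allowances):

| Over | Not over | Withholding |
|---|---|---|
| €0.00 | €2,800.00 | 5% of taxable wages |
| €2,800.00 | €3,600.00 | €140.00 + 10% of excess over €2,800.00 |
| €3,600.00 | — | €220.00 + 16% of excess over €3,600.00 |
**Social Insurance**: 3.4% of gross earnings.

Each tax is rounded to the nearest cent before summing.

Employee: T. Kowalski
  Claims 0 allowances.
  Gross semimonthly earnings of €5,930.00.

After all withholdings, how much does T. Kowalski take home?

€5,135.58

State Income Tax: taxable = €5,930.00
  €220.00 + 16% × (€5,930.00 − €3,600.00) = €220.00 + 16% × €2,330.00 = €592.80
Social Insurance: 3.4% × €5,930.00 = €201.62
Total withheld: €592.80 + €201.62 = €794.42
Net pay: €5,930.00 − €794.42 = €5,135.58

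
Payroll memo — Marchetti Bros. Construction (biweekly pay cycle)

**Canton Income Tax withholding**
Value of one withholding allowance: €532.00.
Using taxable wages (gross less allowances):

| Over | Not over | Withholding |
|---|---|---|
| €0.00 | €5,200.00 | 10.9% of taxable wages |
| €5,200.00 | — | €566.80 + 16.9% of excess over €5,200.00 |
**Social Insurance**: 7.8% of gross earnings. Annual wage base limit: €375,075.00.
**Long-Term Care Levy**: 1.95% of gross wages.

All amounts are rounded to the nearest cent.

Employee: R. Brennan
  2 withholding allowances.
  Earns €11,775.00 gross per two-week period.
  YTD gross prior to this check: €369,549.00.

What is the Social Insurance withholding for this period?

€431.03

Social Insurance: cap €375,075.00 − YTD €369,549.00 = €5,526.00 subject; 7.8% × €5,526.00 = €431.03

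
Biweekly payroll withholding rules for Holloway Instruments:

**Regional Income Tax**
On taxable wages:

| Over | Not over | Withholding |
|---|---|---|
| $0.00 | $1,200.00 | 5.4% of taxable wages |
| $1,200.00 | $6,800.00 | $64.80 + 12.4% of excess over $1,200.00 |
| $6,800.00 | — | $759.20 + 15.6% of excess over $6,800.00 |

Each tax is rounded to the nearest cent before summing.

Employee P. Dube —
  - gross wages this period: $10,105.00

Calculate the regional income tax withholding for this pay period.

Regional Income Tax: taxable = $10,105.00
  $759.20 + 15.6% × ($10,105.00 − $6,800.00) = $759.20 + 15.6% × $3,305.00 = $1,274.78

$1,274.78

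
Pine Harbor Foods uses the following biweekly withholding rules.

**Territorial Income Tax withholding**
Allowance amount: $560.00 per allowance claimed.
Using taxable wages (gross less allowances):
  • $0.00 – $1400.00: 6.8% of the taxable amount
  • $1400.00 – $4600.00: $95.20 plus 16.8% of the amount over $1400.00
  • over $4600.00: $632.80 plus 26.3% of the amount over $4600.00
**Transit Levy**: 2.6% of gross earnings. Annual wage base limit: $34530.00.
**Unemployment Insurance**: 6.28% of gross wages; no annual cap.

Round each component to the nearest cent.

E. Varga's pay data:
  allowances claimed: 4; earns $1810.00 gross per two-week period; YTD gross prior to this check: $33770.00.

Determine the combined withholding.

Territorial Income Tax: taxable = $1810.00 − 4×$560.00 = $-430.00
  Taxable ≤ 0 → $0.00
Transit Levy: cap $34530.00 − YTD $33770.00 = $760.00 subject; 2.6% × $760.00 = $19.76
Unemployment Insurance: 6.28% × $1810.00 = $113.67
Total: $0.00 + $19.76 + $113.67 = $133.43

$133.43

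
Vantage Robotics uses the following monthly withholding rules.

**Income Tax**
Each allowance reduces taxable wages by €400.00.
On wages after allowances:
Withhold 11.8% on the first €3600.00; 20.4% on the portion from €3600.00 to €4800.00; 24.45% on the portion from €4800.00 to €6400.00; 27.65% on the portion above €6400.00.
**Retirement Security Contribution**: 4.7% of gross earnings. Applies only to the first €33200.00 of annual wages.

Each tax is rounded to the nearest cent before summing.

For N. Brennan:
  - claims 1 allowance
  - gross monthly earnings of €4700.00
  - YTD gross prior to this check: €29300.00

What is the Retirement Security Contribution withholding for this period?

Retirement Security Contribution: cap €33200.00 − YTD €29300.00 = €3900.00 subject; 4.7% × €3900.00 = €183.30

€183.30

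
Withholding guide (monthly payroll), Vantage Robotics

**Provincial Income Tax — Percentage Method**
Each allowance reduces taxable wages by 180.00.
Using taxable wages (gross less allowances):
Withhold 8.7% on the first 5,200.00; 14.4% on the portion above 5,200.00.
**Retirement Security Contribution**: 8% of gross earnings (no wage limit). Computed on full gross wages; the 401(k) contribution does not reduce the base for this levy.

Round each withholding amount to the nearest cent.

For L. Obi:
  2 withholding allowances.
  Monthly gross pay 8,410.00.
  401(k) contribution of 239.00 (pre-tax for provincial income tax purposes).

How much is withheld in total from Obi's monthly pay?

Provincial Income Tax: taxable = 8,410.00 − 239.00 − 2×180.00 = 7,811.00
  452.40 + 14.4% × (7,811.00 − 5,200.00) = 452.40 + 14.4% × 2,611.00 = 828.38
Retirement Security Contribution: 8% × 8,410.00 = 672.80
Total: 828.38 + 672.80 = 1,501.18

1,501.18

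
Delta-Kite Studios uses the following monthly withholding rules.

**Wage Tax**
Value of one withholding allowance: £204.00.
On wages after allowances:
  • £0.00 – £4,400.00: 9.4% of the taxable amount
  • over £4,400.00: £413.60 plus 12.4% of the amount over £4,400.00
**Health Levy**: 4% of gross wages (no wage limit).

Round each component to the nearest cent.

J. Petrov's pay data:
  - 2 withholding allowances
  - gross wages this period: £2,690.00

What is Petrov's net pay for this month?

£2,367.89

Wage Tax: taxable = £2,690.00 − 2×£204.00 = £2,282.00
  9.4% × £2,282.00 = £214.51
Health Levy: 4% × £2,690.00 = £107.60
Total withheld: £214.51 + £107.60 = £322.11
Net pay: £2,690.00 − £322.11 = £2,367.89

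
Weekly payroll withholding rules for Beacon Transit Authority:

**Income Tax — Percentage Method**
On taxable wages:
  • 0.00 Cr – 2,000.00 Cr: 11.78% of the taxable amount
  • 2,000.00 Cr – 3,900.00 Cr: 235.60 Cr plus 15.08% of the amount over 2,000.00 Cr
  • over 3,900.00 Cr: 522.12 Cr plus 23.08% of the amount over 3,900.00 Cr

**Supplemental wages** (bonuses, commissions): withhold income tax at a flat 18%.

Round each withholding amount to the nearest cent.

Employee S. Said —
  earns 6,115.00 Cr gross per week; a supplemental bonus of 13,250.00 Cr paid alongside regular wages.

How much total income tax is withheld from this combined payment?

3,418.34 Cr

Income Tax: taxable = 6,115.00 Cr
  522.12 Cr + 23.08% × (6,115.00 Cr − 3,900.00 Cr) = 522.12 Cr + 23.08% × 2,215.00 Cr = 1,033.34 Cr
Supplemental (18% flat on bonus): 18% × 13,250.00 Cr = 2,385.00 Cr
Total income tax: 1,033.34 Cr + 2,385.00 Cr = 3,418.34 Cr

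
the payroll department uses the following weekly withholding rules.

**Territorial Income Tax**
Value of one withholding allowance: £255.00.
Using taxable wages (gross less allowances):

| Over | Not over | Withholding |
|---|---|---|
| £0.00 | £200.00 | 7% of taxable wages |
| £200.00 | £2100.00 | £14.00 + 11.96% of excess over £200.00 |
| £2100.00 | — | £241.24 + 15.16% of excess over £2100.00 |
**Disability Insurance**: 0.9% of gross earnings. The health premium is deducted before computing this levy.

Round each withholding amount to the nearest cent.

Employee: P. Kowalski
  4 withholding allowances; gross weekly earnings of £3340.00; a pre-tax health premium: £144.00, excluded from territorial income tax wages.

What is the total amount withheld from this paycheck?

£281.52

Territorial Income Tax: taxable = £3340.00 − £144.00 − 4×£255.00 = £2176.00
  £241.24 + 15.16% × (£2176.00 − £2100.00) = £241.24 + 15.16% × £76.00 = £252.76
Disability Insurance: 0.9% × £3196.00 = £28.76
Total: £252.76 + £28.76 = £281.52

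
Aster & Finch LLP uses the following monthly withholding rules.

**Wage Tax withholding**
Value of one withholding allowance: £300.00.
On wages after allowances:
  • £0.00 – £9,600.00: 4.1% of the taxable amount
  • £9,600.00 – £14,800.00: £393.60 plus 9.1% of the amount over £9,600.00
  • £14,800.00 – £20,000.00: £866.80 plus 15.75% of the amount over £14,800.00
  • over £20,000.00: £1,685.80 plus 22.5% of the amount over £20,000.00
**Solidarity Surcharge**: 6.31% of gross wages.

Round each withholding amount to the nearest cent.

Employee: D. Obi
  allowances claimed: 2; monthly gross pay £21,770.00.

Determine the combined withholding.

£3,322.74

Wage Tax: taxable = £21,770.00 − 2×£300.00 = £21,170.00
  £1,685.80 + 22.5% × (£21,170.00 − £20,000.00) = £1,685.80 + 22.5% × £1,170.00 = £1,949.05
Solidarity Surcharge: 6.31% × £21,770.00 = £1,373.69
Total: £1,949.05 + £1,373.69 = £3,322.74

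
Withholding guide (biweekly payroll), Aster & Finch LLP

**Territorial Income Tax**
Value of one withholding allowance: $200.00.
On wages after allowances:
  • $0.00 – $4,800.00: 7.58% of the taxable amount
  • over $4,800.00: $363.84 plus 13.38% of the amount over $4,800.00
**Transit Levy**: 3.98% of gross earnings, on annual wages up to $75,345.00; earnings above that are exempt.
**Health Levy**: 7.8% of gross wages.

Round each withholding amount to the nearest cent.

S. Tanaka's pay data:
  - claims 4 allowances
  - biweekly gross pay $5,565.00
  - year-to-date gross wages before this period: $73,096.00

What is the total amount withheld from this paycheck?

$884.77

Territorial Income Tax: taxable = $5,565.00 − 4×$200.00 = $4,765.00
  7.58% × $4,765.00 = $361.19
Transit Levy: cap $75,345.00 − YTD $73,096.00 = $2,249.00 subject; 3.98% × $2,249.00 = $89.51
Health Levy: 7.8% × $5,565.00 = $434.07
Total: $361.19 + $89.51 + $434.07 = $884.77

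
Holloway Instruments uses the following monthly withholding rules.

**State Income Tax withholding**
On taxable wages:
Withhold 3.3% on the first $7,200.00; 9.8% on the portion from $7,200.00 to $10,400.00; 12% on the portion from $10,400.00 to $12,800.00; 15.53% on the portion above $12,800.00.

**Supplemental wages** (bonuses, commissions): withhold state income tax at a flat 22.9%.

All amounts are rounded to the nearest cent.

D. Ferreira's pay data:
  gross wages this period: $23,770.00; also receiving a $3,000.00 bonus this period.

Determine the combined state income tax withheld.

$3,229.84

State Income Tax: taxable = $23,770.00
  $839.20 + 15.53% × ($23,770.00 − $12,800.00) = $839.20 + 15.53% × $10,970.00 = $2,542.84
Supplemental (22.9% flat on bonus): 22.9% × $3,000.00 = $687.00
Total state income tax: $2,542.84 + $687.00 = $3,229.84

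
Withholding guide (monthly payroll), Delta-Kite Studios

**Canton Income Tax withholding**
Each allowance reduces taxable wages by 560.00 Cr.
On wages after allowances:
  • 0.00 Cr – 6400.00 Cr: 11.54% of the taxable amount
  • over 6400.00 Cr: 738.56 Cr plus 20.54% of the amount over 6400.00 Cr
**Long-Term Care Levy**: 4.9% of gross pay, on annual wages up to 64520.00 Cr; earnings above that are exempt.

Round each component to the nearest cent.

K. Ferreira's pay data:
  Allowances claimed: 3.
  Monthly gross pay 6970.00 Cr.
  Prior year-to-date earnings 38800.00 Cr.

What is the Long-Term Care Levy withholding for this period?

Long-Term Care Levy: 4.9% × 6970.00 Cr = 341.53 Cr

341.53 Cr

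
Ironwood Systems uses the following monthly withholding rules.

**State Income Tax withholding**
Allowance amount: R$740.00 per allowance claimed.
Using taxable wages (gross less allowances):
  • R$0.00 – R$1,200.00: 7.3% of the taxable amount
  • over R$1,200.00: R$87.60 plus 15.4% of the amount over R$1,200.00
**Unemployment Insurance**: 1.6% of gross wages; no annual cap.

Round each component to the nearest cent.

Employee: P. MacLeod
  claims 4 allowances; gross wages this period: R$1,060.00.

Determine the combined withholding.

R$16.96

State Income Tax: taxable = R$1,060.00 − 4×R$740.00 = R$-1,900.00
  Taxable ≤ 0 → R$0.00
Unemployment Insurance: 1.6% × R$1,060.00 = R$16.96
Total: R$0.00 + R$16.96 = R$16.96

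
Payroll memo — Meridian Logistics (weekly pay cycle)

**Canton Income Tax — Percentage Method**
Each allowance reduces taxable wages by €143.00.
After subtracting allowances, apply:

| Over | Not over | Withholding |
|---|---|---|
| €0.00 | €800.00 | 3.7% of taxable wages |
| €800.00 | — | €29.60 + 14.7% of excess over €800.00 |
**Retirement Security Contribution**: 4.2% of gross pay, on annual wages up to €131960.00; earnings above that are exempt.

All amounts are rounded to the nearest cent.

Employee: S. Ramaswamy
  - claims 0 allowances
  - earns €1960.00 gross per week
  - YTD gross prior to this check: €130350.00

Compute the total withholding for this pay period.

Canton Income Tax: taxable = €1960.00
  €29.60 + 14.7% × (€1960.00 − €800.00) = €29.60 + 14.7% × €1160.00 = €200.12
Retirement Security Contribution: cap €131960.00 − YTD €130350.00 = €1610.00 subject; 4.2% × €1610.00 = €67.62
Total: €200.12 + €67.62 = €267.74

€267.74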